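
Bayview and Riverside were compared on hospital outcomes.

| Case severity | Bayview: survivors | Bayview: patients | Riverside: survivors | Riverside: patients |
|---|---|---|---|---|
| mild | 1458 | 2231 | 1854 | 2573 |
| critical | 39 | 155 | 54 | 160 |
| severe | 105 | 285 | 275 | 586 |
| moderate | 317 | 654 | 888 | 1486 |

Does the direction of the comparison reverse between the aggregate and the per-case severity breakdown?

Mild: Bayview 1458/2231 = 65.4%, Riverside 1854/2573 = 72.1% → Riverside
Critical: Bayview 39/155 = 25.2%, Riverside 54/160 = 33.8% → Riverside
Severe: Bayview 105/285 = 36.8%, Riverside 275/586 = 46.9% → Riverside
Moderate: Bayview 317/654 = 48.5%, Riverside 888/1486 = 59.8% → Riverside
Overall: Bayview 1919/3325 = 57.7%, Riverside 3071/4805 = 63.9% → Riverside
Riverside wins overall and in every case group — no reversal.

No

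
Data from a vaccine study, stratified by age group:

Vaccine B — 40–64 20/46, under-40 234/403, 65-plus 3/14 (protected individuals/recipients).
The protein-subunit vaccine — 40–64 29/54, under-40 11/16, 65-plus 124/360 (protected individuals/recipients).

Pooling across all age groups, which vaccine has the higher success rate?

40–64: Vaccine B 20/46 = 43.5%, the protein-subunit vaccine 29/54 = 53.7% → the protein-subunit vaccine
Under-40: Vaccine B 234/403 = 58.1%, the protein-subunit vaccine 11/16 = 68.8% → the protein-subunit vaccine
65-plus: Vaccine B 3/14 = 21.4%, the protein-subunit vaccine 124/360 = 34.4% → the protein-subunit vaccine
Overall: Vaccine B 257/463 = 55.5%, the protein-subunit vaccine 164/430 = 38.1% → Vaccine B
(The protein-subunit vaccine wins every age group but Vaccine B wins overall — the protein-subunit vaccine's recipients skew toward the low-rate 65-plus group.)

Vaccine B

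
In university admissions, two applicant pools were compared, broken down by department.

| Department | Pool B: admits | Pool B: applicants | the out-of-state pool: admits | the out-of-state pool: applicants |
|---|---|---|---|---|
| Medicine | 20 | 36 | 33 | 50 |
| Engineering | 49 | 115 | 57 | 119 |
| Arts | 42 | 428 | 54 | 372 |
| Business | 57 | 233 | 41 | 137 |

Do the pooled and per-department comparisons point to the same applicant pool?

Medicine: Pool B 20/36 = 55.6%, the out-of-state pool 33/50 = 66.0% → the out-of-state pool
Engineering: Pool B 49/115 = 42.6%, the out-of-state pool 57/119 = 47.9% → the out-of-state pool
Arts: Pool B 42/428 = 9.8%, the out-of-state pool 54/372 = 14.5% → the out-of-state pool
Business: Pool B 57/233 = 24.5%, the out-of-state pool 41/137 = 29.9% → the out-of-state pool
Overall: Pool B 168/812 = 20.7%, the out-of-state pool 185/678 = 27.3% → the out-of-state pool
The out-of-state pool wins overall and in every department group — no reversal.

Yes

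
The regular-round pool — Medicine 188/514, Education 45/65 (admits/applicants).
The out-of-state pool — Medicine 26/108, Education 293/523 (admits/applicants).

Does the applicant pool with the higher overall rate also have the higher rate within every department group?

No

Medicine: the regular-round pool 188/514 = 36.6%, the out-of-state pool 26/108 = 24.1% → the regular-round pool
Education: the regular-round pool 45/65 = 69.2%, the out-of-state pool 293/523 = 56.0% → the regular-round pool
Overall: the regular-round pool 233/579 = 40.2%, the out-of-state pool 319/631 = 50.6% → the out-of-state pool
The regular-round pool wins each department group but the out-of-state pool wins overall — the comparison reverses. The regular-round pool's applicants skew toward Medicine, which has a lower base rate.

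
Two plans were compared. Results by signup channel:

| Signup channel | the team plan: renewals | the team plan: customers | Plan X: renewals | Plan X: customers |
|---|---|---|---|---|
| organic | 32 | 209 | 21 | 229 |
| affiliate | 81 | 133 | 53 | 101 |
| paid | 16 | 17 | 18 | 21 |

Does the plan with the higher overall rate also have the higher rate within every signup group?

Organic: the team plan 32/209 = 15.3%, Plan X 21/229 = 9.2% → the team plan
Affiliate: the team plan 81/133 = 60.9%, Plan X 53/101 = 52.5% → the team plan
Paid: the team plan 16/17 = 94.1%, Plan X 18/21 = 85.7% → the team plan
Overall: the team plan 129/359 = 35.9%, Plan X 92/351 = 26.2% → the team plan
The team plan wins overall and in every signup group — no reversal.

Yes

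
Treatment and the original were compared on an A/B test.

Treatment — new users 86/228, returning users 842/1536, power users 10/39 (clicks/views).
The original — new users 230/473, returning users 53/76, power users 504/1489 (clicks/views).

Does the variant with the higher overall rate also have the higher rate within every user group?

New users: Treatment 86/228 = 37.7%, the original 230/473 = 48.6% → the original
Returning users: Treatment 842/1536 = 54.8%, the original 53/76 = 69.7% → the original
Power users: Treatment 10/39 = 25.6%, the original 504/1489 = 33.8% → the original
Overall: Treatment 938/1803 = 52.0%, the original 787/2038 = 38.6% → Treatment
The original wins each user group but Treatment wins overall — the comparison reverses. The original's views skew toward power users, which has a lower base rate.

No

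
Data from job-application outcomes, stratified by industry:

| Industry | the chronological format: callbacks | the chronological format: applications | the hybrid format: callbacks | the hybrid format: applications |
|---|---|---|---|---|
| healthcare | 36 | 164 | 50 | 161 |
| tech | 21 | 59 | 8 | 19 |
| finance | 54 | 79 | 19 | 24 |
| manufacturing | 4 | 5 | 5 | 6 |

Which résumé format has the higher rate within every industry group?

Healthcare: the chronological format 36/164 = 22.0%, the hybrid format 50/161 = 31.1% → the hybrid format
Tech: the chronological format 21/59 = 35.6%, the hybrid format 8/19 = 42.1% → the hybrid format
Finance: the chronological format 54/79 = 68.4%, the hybrid format 19/24 = 79.2% → the hybrid format
Manufacturing: the chronological format 4/5 = 80.0%, the hybrid format 5/6 = 83.3% → the hybrid format
The hybrid format has the higher rate in all 4 groups.

the hybrid format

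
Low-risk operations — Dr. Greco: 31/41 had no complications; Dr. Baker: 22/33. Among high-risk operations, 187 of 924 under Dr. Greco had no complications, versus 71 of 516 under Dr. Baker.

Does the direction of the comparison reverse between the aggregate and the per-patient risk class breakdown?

No

Low-risk: Dr. Greco 31/41 = 75.6%, Dr. Baker 22/33 = 66.7% → Dr. Greco
High-risk: Dr. Greco 187/924 = 20.2%, Dr. Baker 71/516 = 13.8% → Dr. Greco
Overall: Dr. Greco 218/965 = 22.6%, Dr. Baker 93/549 = 16.9% → Dr. Greco
Dr. Greco wins overall and in every patient risk group — no reversal.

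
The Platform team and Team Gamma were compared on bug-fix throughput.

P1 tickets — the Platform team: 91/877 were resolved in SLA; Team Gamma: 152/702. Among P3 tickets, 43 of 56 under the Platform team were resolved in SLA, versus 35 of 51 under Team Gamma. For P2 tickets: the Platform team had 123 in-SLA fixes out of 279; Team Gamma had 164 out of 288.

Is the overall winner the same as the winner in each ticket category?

No

P1: the Platform team 91/877 = 10.4%, Team Gamma 152/702 = 21.7% → Team Gamma
P3: the Platform team 43/56 = 76.8%, Team Gamma 35/51 = 68.6% → the Platform team
P2: the Platform team 123/279 = 44.1%, Team Gamma 164/288 = 56.9% → Team Gamma
Overall: the Platform team 257/1212 = 21.2%, Team Gamma 351/1041 = 33.7% → Team Gamma
Neither sweeps: the Platform team wins 1 of 3 groups, Team Gamma wins 2. Team Gamma wins overall but not every group — no Simpson reversal.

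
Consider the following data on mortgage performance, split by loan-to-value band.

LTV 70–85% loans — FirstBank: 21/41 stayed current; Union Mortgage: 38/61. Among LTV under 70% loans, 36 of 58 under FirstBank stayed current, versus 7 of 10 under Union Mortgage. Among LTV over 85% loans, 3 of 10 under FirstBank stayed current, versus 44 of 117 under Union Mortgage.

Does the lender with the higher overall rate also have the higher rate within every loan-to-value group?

No

LTV 70–85%: FirstBank 21/41 = 51.2%, Union Mortgage 38/61 = 62.3% → Union Mortgage
LTV under 70%: FirstBank 36/58 = 62.1%, Union Mortgage 7/10 = 70.0% → Union Mortgage
LTV over 85%: FirstBank 3/10 = 30.0%, Union Mortgage 44/117 = 37.6% → Union Mortgage
Overall: FirstBank 60/109 = 55.0%, Union Mortgage 89/188 = 47.3% → FirstBank
Union Mortgage wins each loan-to-value group but FirstBank wins overall — the comparison reverses. Union Mortgage's loans skew toward LTV over 85%, which has a lower base rate.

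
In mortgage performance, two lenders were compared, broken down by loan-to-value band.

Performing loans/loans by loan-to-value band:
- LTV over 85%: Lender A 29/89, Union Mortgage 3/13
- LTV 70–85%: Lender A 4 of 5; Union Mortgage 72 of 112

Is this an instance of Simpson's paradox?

Yes

LTV over 85%: Lender A 29/89 = 32.6%, Union Mortgage 3/13 = 23.1% → Lender A
LTV 70–85%: Lender A 4/5 = 80.0%, Union Mortgage 72/112 = 64.3% → Lender A
Overall: Lender A 33/94 = 35.1%, Union Mortgage 75/125 = 60.0% → Union Mortgage
Lender A wins each loan-to-value group but Union Mortgage wins overall — the comparison reverses. Lender A's loans skew toward LTV over 85%, which has a lower base rate.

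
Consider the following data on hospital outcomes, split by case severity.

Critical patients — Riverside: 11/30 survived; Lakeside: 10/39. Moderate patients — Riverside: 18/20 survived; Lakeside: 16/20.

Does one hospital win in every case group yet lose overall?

No

Critical: Riverside 11/30 = 36.7%, Lakeside 10/39 = 25.6% → Riverside
Moderate: Riverside 18/20 = 90.0%, Lakeside 16/20 = 80.0% → Riverside
Overall: Riverside 29/50 = 58.0%, Lakeside 26/59 = 44.1% → Riverside
Riverside wins overall and in every case group — no reversal.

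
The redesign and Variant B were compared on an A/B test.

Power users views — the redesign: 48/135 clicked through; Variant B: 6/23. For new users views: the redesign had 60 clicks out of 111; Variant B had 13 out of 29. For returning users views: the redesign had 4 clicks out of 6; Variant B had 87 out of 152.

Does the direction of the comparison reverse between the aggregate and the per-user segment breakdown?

Yes

Power users: the redesign 48/135 = 35.6%, Variant B 6/23 = 26.1% → the redesign
New users: the redesign 60/111 = 54.1%, Variant B 13/29 = 44.8% → the redesign
Returning users: the redesign 4/6 = 66.7%, Variant B 87/152 = 57.2% → the redesign
Overall: the redesign 112/252 = 44.4%, Variant B 106/204 = 52.0% → Variant B
The redesign wins each user group but Variant B wins overall — the comparison reverses. The redesign's views skew toward power users, which has a lower base rate.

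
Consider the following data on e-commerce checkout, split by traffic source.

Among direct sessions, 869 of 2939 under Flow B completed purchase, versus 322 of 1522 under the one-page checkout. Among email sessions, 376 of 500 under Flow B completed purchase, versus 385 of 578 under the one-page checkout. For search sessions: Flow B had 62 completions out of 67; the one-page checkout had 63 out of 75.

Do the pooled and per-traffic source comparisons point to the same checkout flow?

Direct: Flow B 869/2939 = 29.6%, the one-page checkout 322/1522 = 21.2% → Flow B
Email: Flow B 376/500 = 75.2%, the one-page checkout 385/578 = 66.6% → Flow B
Search: Flow B 62/67 = 92.5%, the one-page checkout 63/75 = 84.0% → Flow B
Overall: Flow B 1307/3506 = 37.3%, the one-page checkout 770/2175 = 35.4% → Flow B
Flow B wins overall and in every traffic group — no reversal.

Yes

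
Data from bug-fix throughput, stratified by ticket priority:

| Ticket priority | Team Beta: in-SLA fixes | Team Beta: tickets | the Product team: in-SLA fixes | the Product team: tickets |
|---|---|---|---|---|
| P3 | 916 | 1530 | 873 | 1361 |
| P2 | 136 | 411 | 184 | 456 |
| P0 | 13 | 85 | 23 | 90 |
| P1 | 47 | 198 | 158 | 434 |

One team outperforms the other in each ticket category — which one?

the Product team

P3: Team Beta 916/1530 = 59.9%, the Product team 873/1361 = 64.1% → the Product team
P2: Team Beta 136/411 = 33.1%, the Product team 184/456 = 40.4% → the Product team
P0: Team Beta 13/85 = 15.3%, the Product team 23/90 = 25.6% → the Product team
P1: Team Beta 47/198 = 23.7%, the Product team 158/434 = 36.4% → the Product team
The Product team has the higher rate in all 4 groups.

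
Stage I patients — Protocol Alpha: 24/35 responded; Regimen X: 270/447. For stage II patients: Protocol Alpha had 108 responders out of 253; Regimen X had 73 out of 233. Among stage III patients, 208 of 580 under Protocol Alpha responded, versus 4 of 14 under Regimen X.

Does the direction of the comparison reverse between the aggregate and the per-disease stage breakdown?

Stage I: Protocol Alpha 24/35 = 68.6%, Regimen X 270/447 = 60.4% → Protocol Alpha
Stage II: Protocol Alpha 108/253 = 42.7%, Regimen X 73/233 = 31.3% → Protocol Alpha
Stage III: Protocol Alpha 208/580 = 35.9%, Regimen X 4/14 = 28.6% → Protocol Alpha
Overall: Protocol Alpha 340/868 = 39.2%, Regimen X 347/694 = 50.0% → Regimen X
Protocol Alpha wins each disease group but Regimen X wins overall — the comparison reverses. Protocol Alpha's patients skew toward stage III, which has a lower base rate.

Yes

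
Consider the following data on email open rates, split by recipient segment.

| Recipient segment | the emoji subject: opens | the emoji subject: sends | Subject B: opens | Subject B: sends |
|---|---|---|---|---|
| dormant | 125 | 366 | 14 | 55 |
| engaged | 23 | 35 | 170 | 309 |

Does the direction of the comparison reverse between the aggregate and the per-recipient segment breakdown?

Dormant: the emoji subject 125/366 = 34.2%, Subject B 14/55 = 25.5% → the emoji subject
Engaged: the emoji subject 23/35 = 65.7%, Subject B 170/309 = 55.0% → the emoji subject
Overall: the emoji subject 148/401 = 36.9%, Subject B 184/364 = 50.5% → Subject B
The emoji subject wins each recipient group but Subject B wins overall — the comparison reverses. The emoji subject's sends skew toward dormant, which has a lower base rate.

Yes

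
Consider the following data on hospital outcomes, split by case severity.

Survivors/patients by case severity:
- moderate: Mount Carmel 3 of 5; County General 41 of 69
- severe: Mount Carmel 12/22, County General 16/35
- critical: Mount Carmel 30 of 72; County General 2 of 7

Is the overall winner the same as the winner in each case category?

Moderate: Mount Carmel 3/5 = 60.0%, County General 41/69 = 59.4% → Mount Carmel
Severe: Mount Carmel 12/22 = 54.5%, County General 16/35 = 45.7% → Mount Carmel
Critical: Mount Carmel 30/72 = 41.7%, County General 2/7 = 28.6% → Mount Carmel
Overall: Mount Carmel 45/99 = 45.5%, County General 59/111 = 53.2% → County General
Mount Carmel wins each case group but County General wins overall — the comparison reverses. Mount Carmel's patients skew toward critical, which has a lower base rate.

No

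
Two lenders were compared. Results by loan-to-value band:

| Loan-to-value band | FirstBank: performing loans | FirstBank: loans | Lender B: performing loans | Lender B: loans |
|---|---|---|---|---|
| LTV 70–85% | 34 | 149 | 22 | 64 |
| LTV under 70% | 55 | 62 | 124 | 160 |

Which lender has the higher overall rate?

LTV 70–85%: FirstBank 34/149 = 22.8%, Lender B 22/64 = 34.4% → Lender B
LTV under 70%: FirstBank 55/62 = 88.7%, Lender B 124/160 = 77.5% → FirstBank
Overall: FirstBank 89/211 = 42.2%, Lender B 146/224 = 65.2% → Lender B
(Neither sweeps every loan-to-value group, but Lender B has the higher pooled rate.)

Lender B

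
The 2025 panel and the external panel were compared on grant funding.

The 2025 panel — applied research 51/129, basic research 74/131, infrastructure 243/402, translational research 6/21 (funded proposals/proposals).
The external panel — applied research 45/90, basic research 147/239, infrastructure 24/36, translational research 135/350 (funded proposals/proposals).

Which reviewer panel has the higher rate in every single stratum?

Applied research: the 2025 panel 51/129 = 39.5%, the external panel 45/90 = 50.0% → the external panel
Basic research: the 2025 panel 74/131 = 56.5%, the external panel 147/239 = 61.5% → the external panel
Infrastructure: the 2025 panel 243/402 = 60.4%, the external panel 24/36 = 66.7% → the external panel
Translational research: the 2025 panel 6/21 = 28.6%, the external panel 135/350 = 38.6% → the external panel
The external panel has the higher rate in all 4 groups.

the external panel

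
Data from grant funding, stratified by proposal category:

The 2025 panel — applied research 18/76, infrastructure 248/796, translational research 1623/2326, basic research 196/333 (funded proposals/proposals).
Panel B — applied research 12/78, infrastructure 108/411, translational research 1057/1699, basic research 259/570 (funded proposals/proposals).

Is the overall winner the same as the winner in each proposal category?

Applied research: the 2025 panel 18/76 = 23.7%, Panel B 12/78 = 15.4% → the 2025 panel
Infrastructure: the 2025 panel 248/796 = 31.2%, Panel B 108/411 = 26.3% → the 2025 panel
Translational research: the 2025 panel 1623/2326 = 69.8%, Panel B 1057/1699 = 62.2% → the 2025 panel
Basic research: the 2025 panel 196/333 = 58.9%, Panel B 259/570 = 45.4% → the 2025 panel
Overall: the 2025 panel 2085/3531 = 59.0%, Panel B 1436/2758 = 52.1% → the 2025 panel
The 2025 panel wins overall and in every proposal group — no reversal.

Yes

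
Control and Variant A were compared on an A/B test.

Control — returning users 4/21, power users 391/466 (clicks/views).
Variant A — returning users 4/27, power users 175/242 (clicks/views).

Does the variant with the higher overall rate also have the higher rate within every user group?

Yes

Returning users: Control 4/21 = 19.0%, Variant A 4/27 = 14.8% → Control
Power users: Control 391/466 = 83.9%, Variant A 175/242 = 72.3% → Control
Overall: Control 395/487 = 81.1%, Variant A 179/269 = 66.5% → Control
Control wins overall and in every user group — no reversal.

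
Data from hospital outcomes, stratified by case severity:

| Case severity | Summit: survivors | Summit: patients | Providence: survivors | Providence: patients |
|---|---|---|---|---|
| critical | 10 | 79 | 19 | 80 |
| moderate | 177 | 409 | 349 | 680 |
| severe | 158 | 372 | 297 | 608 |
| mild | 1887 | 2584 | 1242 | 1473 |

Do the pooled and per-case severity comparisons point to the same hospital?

Critical: Summit 10/79 = 12.7%, Providence 19/80 = 23.8% → Providence
Moderate: Summit 177/409 = 43.3%, Providence 349/680 = 51.3% → Providence
Severe: Summit 158/372 = 42.5%, Providence 297/608 = 48.8% → Providence
Mild: Summit 1887/2584 = 73.0%, Providence 1242/1473 = 84.3% → Providence
Overall: Summit 2232/3444 = 64.8%, Providence 1907/2841 = 67.1% → Providence
Providence wins overall and in every case group — no reversal.

Yes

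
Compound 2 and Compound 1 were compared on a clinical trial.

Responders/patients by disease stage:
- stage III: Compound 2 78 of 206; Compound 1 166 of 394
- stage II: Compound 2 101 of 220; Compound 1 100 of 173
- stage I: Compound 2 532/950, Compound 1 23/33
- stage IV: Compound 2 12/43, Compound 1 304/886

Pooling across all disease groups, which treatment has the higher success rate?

Compound 2

Stage III: Compound 2 78/206 = 37.9%, Compound 1 166/394 = 42.1% → Compound 1
Stage II: Compound 2 101/220 = 45.9%, Compound 1 100/173 = 57.8% → Compound 1
Stage I: Compound 2 532/950 = 56.0%, Compound 1 23/33 = 69.7% → Compound 1
Stage IV: Compound 2 12/43 = 27.9%, Compound 1 304/886 = 34.3% → Compound 1
Overall: Compound 2 723/1419 = 51.0%, Compound 1 593/1486 = 39.9% → Compound 2
(Compound 1 wins every disease group but Compound 2 wins overall — Compound 1's patients skew toward the low-rate stage IV group.)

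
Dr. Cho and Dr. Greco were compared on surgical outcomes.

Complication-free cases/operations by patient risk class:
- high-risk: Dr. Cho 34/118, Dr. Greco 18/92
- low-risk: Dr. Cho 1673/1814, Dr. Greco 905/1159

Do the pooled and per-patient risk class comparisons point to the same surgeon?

High-risk: Dr. Cho 34/118 = 28.8%, Dr. Greco 18/92 = 19.6% → Dr. Cho
Low-risk: Dr. Cho 1673/1814 = 92.2%, Dr. Greco 905/1159 = 78.1% → Dr. Cho
Overall: Dr. Cho 1707/1932 = 88.4%, Dr. Greco 923/1251 = 73.8% → Dr. Cho
Dr. Cho wins overall and in every patient risk group — no reversal.

Yes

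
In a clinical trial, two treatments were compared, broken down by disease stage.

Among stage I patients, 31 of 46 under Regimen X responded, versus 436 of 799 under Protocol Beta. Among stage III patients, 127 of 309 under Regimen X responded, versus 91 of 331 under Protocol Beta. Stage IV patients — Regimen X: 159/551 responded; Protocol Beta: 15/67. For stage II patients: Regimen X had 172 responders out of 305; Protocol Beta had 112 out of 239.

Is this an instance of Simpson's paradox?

Stage I: Regimen X 31/46 = 67.4%, Protocol Beta 436/799 = 54.6% → Regimen X
Stage III: Regimen X 127/309 = 41.1%, Protocol Beta 91/331 = 27.5% → Regimen X
Stage IV: Regimen X 159/551 = 28.9%, Protocol Beta 15/67 = 22.4% → Regimen X
Stage II: Regimen X 172/305 = 56.4%, Protocol Beta 112/239 = 46.9% → Regimen X
Overall: Regimen X 489/1211 = 40.4%, Protocol Beta 654/1436 = 45.5% → Protocol Beta
Regimen X wins each disease group but Protocol Beta wins overall — the comparison reverses. Regimen X's patients skew toward stage IV, which has a lower base rate.

Yes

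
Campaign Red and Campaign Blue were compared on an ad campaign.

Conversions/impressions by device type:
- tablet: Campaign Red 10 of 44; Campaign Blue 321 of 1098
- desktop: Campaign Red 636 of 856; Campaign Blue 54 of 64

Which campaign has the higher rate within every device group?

Tablet: Campaign Red 10/44 = 22.7%, Campaign Blue 321/1098 = 29.2% → Campaign Blue
Desktop: Campaign Red 636/856 = 74.3%, Campaign Blue 54/64 = 84.4% → Campaign Blue
Campaign Blue has the higher rate in both groups.

Campaign Blue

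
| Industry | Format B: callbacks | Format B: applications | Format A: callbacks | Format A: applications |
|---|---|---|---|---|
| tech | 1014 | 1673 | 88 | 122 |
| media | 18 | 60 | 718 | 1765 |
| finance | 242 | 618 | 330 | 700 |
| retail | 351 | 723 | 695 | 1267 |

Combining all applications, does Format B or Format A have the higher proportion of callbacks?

Format B

Tech: Format B 1014/1673 = 60.6%, Format A 88/122 = 72.1% → Format A
Media: Format B 18/60 = 30.0%, Format A 718/1765 = 40.7% → Format A
Finance: Format B 242/618 = 39.2%, Format A 330/700 = 47.1% → Format A
Retail: Format B 351/723 = 48.5%, Format A 695/1267 = 54.9% → Format A
Overall: Format B 1625/3074 = 52.9%, Format A 1831/3854 = 47.5% → Format B
(Format A wins every industry group but Format B wins overall — Format A's applications skew toward the low-rate media group.)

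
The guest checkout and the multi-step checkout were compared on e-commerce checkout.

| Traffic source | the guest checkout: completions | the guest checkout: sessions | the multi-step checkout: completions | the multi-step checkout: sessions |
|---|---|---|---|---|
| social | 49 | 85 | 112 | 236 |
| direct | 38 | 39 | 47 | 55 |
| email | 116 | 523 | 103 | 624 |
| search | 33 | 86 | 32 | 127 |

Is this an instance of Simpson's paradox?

Social: the guest checkout 49/85 = 57.6%, the multi-step checkout 112/236 = 47.5% → the guest checkout
Direct: the guest checkout 38/39 = 97.4%, the multi-step checkout 47/55 = 85.5% → the guest checkout
Email: the guest checkout 116/523 = 22.2%, the multi-step checkout 103/624 = 16.5% → the guest checkout
Search: the guest checkout 33/86 = 38.4%, the multi-step checkout 32/127 = 25.2% → the guest checkout
Overall: the guest checkout 236/733 = 32.2%, the multi-step checkout 294/1042 = 28.2% → the guest checkout
The guest checkout wins overall and in every traffic group — no reversal.

No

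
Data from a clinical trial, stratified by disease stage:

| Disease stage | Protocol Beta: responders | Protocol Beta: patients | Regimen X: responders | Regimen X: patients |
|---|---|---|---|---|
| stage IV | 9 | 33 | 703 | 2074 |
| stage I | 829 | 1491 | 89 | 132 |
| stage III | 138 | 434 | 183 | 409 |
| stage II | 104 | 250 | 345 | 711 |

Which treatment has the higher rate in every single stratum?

Regimen X

Stage IV: Protocol Beta 9/33 = 27.3%, Regimen X 703/2074 = 33.9% → Regimen X
Stage I: Protocol Beta 829/1491 = 55.6%, Regimen X 89/132 = 67.4% → Regimen X
Stage III: Protocol Beta 138/434 = 31.8%, Regimen X 183/409 = 44.7% → Regimen X
Stage II: Protocol Beta 104/250 = 41.6%, Regimen X 345/711 = 48.5% → Regimen X
Regimen X has the higher rate in all 4 groups.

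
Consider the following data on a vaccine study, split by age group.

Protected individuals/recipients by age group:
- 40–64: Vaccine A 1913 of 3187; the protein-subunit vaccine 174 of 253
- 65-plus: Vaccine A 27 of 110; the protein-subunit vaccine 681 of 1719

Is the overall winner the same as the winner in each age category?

40–64: Vaccine A 1913/3187 = 60.0%, the protein-subunit vaccine 174/253 = 68.8% → the protein-subunit vaccine
65-plus: Vaccine A 27/110 = 24.5%, the protein-subunit vaccine 681/1719 = 39.6% → the protein-subunit vaccine
Overall: Vaccine A 1940/3297 = 58.8%, the protein-subunit vaccine 855/1972 = 43.4% → Vaccine A
The protein-subunit vaccine wins each age group but Vaccine A wins overall — the comparison reverses. The protein-subunit vaccine's recipients skew toward 65-plus, which has a lower base rate.

No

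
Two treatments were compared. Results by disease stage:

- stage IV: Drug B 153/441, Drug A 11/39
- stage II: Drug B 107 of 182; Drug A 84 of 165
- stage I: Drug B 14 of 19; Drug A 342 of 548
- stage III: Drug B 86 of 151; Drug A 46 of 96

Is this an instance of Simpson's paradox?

Yes

Stage IV: Drug B 153/441 = 34.7%, Drug A 11/39 = 28.2% → Drug B
Stage II: Drug B 107/182 = 58.8%, Drug A 84/165 = 50.9% → Drug B
Stage I: Drug B 14/19 = 73.7%, Drug A 342/548 = 62.4% → Drug B
Stage III: Drug B 86/151 = 57.0%, Drug A 46/96 = 47.9% → Drug B
Overall: Drug B 360/793 = 45.4%, Drug A 483/848 = 57.0% → Drug A
Drug B wins each disease group but Drug A wins overall — the comparison reverses. Drug B's patients skew toward stage IV, which has a lower base rate.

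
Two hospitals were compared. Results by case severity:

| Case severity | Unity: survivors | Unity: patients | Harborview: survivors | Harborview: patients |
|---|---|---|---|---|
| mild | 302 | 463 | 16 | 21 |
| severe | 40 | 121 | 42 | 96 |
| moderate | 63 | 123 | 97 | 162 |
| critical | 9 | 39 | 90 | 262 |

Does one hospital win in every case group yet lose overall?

Yes

Mild: Unity 302/463 = 65.2%, Harborview 16/21 = 76.2% → Harborview
Severe: Unity 40/121 = 33.1%, Harborview 42/96 = 43.8% → Harborview
Moderate: Unity 63/123 = 51.2%, Harborview 97/162 = 59.9% → Harborview
Critical: Unity 9/39 = 23.1%, Harborview 90/262 = 34.4% → Harborview
Overall: Unity 414/746 = 55.5%, Harborview 245/541 = 45.3% → Unity
Harborview wins each case group but Unity wins overall — the comparison reverses. Harborview's patients skew toward critical, which has a lower base rate.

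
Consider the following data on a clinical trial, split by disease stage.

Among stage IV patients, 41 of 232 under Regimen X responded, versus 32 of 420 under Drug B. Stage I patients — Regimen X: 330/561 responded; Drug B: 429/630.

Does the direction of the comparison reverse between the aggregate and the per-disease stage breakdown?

No

Stage IV: Regimen X 41/232 = 17.7%, Drug B 32/420 = 7.6% → Regimen X
Stage I: Regimen X 330/561 = 58.8%, Drug B 429/630 = 68.1% → Drug B
Overall: Regimen X 371/793 = 46.8%, Drug B 461/1050 = 43.9% → Regimen X
Neither sweeps: Regimen X wins 1 of 2 groups, Drug B wins 1. Regimen X wins overall but not every group — no Simpson reversal.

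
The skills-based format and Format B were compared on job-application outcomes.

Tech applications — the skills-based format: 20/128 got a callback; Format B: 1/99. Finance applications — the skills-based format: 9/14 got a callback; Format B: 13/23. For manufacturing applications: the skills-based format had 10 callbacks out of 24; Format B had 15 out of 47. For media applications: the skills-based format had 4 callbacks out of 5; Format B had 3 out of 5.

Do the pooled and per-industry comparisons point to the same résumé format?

Yes

Tech: the skills-based format 20/128 = 15.6%, Format B 1/99 = 1.0% → the skills-based format
Finance: the skills-based format 9/14 = 64.3%, Format B 13/23 = 56.5% → the skills-based format
Manufacturing: the skills-based format 10/24 = 41.7%, Format B 15/47 = 31.9% → the skills-based format
Media: the skills-based format 4/5 = 80.0%, Format B 3/5 = 60.0% → the skills-based format
Overall: the skills-based format 43/171 = 25.1%, Format B 32/174 = 18.4% → the skills-based format
The skills-based format wins overall and in every industry group — no reversal.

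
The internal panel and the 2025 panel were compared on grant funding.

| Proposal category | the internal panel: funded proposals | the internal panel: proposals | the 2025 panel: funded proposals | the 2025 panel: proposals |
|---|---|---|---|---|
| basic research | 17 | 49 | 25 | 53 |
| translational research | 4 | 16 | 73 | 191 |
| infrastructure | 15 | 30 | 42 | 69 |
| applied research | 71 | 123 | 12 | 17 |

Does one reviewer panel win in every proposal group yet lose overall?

Yes

Basic research: the internal panel 17/49 = 34.7%, the 2025 panel 25/53 = 47.2% → the 2025 panel
Translational research: the internal panel 4/16 = 25.0%, the 2025 panel 73/191 = 38.2% → the 2025 panel
Infrastructure: the internal panel 15/30 = 50.0%, the 2025 panel 42/69 = 60.9% → the 2025 panel
Applied research: the internal panel 71/123 = 57.7%, the 2025 panel 12/17 = 70.6% → the 2025 panel
Overall: the internal panel 107/218 = 49.1%, the 2025 panel 152/330 = 46.1% → the internal panel
The 2025 panel wins each proposal group but the internal panel wins overall — the comparison reverses. The 2025 panel's proposals skew toward translational research, which has a lower base rate.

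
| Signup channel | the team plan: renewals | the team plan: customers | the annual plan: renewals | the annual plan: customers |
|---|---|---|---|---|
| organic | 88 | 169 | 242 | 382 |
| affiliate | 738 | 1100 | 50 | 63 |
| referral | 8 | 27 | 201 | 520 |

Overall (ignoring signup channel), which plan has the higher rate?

Organic: the team plan 88/169 = 52.1%, the annual plan 242/382 = 63.4% → the annual plan
Affiliate: the team plan 738/1100 = 67.1%, the annual plan 50/63 = 79.4% → the annual plan
Referral: the team plan 8/27 = 29.6%, the annual plan 201/520 = 38.7% → the annual plan
Overall: the team plan 834/1296 = 64.4%, the annual plan 493/965 = 51.1% → the team plan
(The annual plan wins every signup group but the team plan wins overall — the annual plan's customers skew toward the low-rate referral group.)

the team plan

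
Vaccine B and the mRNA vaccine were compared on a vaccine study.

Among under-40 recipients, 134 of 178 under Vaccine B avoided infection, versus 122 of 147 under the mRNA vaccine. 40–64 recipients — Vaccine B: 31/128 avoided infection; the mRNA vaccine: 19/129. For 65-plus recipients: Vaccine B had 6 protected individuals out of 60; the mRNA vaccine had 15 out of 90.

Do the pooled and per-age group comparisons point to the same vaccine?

Under-40: Vaccine B 134/178 = 75.3%, the mRNA vaccine 122/147 = 83.0% → the mRNA vaccine
40–64: Vaccine B 31/128 = 24.2%, the mRNA vaccine 19/129 = 14.7% → Vaccine B
65-plus: Vaccine B 6/60 = 10.0%, the mRNA vaccine 15/90 = 16.7% → the mRNA vaccine
Overall: Vaccine B 171/366 = 46.7%, the mRNA vaccine 156/366 = 42.6% → Vaccine B
Neither sweeps: Vaccine B wins 1 of 3 groups, the mRNA vaccine wins 2. Vaccine B wins overall but not every group — no Simpson reversal.

No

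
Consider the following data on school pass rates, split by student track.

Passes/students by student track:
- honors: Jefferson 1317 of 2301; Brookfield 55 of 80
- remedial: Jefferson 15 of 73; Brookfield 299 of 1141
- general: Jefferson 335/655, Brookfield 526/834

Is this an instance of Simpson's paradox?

Yes

Honors: Jefferson 1317/2301 = 57.2%, Brookfield 55/80 = 68.8% → Brookfield
Remedial: Jefferson 15/73 = 20.5%, Brookfield 299/1141 = 26.2% → Brookfield
General: Jefferson 335/655 = 51.1%, Brookfield 526/834 = 63.1% → Brookfield
Overall: Jefferson 1667/3029 = 55.0%, Brookfield 880/2055 = 42.8% → Jefferson
Brookfield wins each student group but Jefferson wins overall — the comparison reverses. Brookfield's students skew toward remedial, which has a lower base rate.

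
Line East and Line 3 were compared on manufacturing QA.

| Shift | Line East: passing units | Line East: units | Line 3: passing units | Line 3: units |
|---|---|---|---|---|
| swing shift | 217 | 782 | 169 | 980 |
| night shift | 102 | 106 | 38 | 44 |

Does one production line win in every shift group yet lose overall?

Swing shift: Line East 217/782 = 27.7%, Line 3 169/980 = 17.2% → Line East
Night shift: Line East 102/106 = 96.2%, Line 3 38/44 = 86.4% → Line East
Overall: Line East 319/888 = 35.9%, Line 3 207/1024 = 20.2% → Line East
Line East wins overall and in every shift group — no reversal.

No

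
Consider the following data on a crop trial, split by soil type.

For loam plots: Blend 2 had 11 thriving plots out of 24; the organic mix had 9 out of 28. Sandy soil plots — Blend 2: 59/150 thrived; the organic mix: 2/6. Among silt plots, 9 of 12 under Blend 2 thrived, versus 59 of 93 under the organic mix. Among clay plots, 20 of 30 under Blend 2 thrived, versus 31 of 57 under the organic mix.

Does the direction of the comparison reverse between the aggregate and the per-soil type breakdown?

Loam: Blend 2 11/24 = 45.8%, the organic mix 9/28 = 32.1% → Blend 2
Sandy soil: Blend 2 59/150 = 39.3%, the organic mix 2/6 = 33.3% → Blend 2
Silt: Blend 2 9/12 = 75.0%, the organic mix 59/93 = 63.4% → Blend 2
Clay: Blend 2 20/30 = 66.7%, the organic mix 31/57 = 54.4% → Blend 2
Overall: Blend 2 99/216 = 45.8%, the organic mix 101/184 = 54.9% → the organic mix
Blend 2 wins each soil group but the organic mix wins overall — the comparison reverses. Blend 2's plots skew toward sandy soil, which has a lower base rate.

Yes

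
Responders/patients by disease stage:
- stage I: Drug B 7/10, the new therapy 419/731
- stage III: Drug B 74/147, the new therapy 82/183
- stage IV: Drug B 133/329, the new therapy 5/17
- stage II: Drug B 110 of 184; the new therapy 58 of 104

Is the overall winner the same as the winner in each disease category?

No

Stage I: Drug B 7/10 = 70.0%, the new therapy 419/731 = 57.3% → Drug B
Stage III: Drug B 74/147 = 50.3%, the new therapy 82/183 = 44.8% → Drug B
Stage IV: Drug B 133/329 = 40.4%, the new therapy 5/17 = 29.4% → Drug B
Stage II: Drug B 110/184 = 59.8%, the new therapy 58/104 = 55.8% → Drug B
Overall: Drug B 324/670 = 48.4%, the new therapy 564/1035 = 54.5% → the new therapy
Drug B wins each disease group but the new therapy wins overall — the comparison reverses. Drug B's patients skew toward stage IV, which has a lower base rate.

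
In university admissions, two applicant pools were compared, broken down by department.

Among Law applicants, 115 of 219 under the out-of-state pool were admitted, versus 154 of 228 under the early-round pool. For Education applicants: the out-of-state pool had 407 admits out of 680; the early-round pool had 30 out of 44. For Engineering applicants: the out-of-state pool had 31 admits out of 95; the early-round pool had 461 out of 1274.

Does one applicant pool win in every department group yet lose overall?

Yes

Law: the out-of-state pool 115/219 = 52.5%, the early-round pool 154/228 = 67.5% → the early-round pool
Education: the out-of-state pool 407/680 = 59.9%, the early-round pool 30/44 = 68.2% → the early-round pool
Engineering: the out-of-state pool 31/95 = 32.6%, the early-round pool 461/1274 = 36.2% → the early-round pool
Overall: the out-of-state pool 553/994 = 55.6%, the early-round pool 645/1546 = 41.7% → the out-of-state pool
The early-round pool wins each department group but the out-of-state pool wins overall — the comparison reverses. The early-round pool's applicants skew toward Engineering, which has a lower base rate.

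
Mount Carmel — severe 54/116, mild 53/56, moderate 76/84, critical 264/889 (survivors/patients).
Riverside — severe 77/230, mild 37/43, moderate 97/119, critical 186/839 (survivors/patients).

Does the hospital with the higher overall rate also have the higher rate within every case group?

Severe: Mount Carmel 54/116 = 46.6%, Riverside 77/230 = 33.5% → Mount Carmel
Mild: Mount Carmel 53/56 = 94.6%, Riverside 37/43 = 86.0% → Mount Carmel
Moderate: Mount Carmel 76/84 = 90.5%, Riverside 97/119 = 81.5% → Mount Carmel
Critical: Mount Carmel 264/889 = 29.7%, Riverside 186/839 = 22.2% → Mount Carmel
Overall: Mount Carmel 447/1145 = 39.0%, Riverside 397/1231 = 32.3% → Mount Carmel
Mount Carmel wins overall and in every case group — no reversal.

Yes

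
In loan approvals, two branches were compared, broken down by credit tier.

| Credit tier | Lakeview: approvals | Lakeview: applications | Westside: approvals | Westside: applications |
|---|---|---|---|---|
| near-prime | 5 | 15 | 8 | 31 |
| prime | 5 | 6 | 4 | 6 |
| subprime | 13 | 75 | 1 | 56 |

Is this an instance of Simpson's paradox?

No

Near-prime: Lakeview 5/15 = 33.3%, Westside 8/31 = 25.8% → Lakeview
Prime: Lakeview 5/6 = 83.3%, Westside 4/6 = 66.7% → Lakeview
Subprime: Lakeview 13/75 = 17.3%, Westside 1/56 = 1.8% → Lakeview
Overall: Lakeview 23/96 = 24.0%, Westside 13/93 = 14.0% → Lakeview
Lakeview wins overall and in every credit group — no reversal.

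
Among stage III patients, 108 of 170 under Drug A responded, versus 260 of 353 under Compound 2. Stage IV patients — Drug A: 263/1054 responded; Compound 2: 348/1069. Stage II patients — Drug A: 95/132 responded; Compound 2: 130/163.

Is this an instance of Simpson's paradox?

No

Stage III: Drug A 108/170 = 63.5%, Compound 2 260/353 = 73.7% → Compound 2
Stage IV: Drug A 263/1054 = 25.0%, Compound 2 348/1069 = 32.6% → Compound 2
Stage II: Drug A 95/132 = 72.0%, Compound 2 130/163 = 79.8% → Compound 2
Overall: Drug A 466/1356 = 34.4%, Compound 2 738/1585 = 46.6% → Compound 2
Compound 2 wins overall and in every disease group — no reversal.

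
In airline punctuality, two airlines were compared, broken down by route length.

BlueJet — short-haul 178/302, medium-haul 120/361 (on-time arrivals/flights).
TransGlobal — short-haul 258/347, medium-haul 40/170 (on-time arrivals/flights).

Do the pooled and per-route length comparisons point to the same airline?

Short-haul: BlueJet 178/302 = 58.9%, TransGlobal 258/347 = 74.4% → TransGlobal
Medium-haul: BlueJet 120/361 = 33.2%, TransGlobal 40/170 = 23.5% → BlueJet
Overall: BlueJet 298/663 = 44.9%, TransGlobal 298/517 = 57.6% → TransGlobal
Neither sweeps: BlueJet wins 1 of 2 groups, TransGlobal wins 1. TransGlobal wins overall but not every group — no Simpson reversal.

No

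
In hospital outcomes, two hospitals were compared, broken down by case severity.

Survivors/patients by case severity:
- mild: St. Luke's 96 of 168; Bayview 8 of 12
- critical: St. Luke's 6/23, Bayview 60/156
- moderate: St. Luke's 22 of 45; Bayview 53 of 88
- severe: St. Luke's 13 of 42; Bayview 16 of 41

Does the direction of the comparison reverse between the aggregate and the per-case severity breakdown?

Mild: St. Luke's 96/168 = 57.1%, Bayview 8/12 = 66.7% → Bayview
Critical: St. Luke's 6/23 = 26.1%, Bayview 60/156 = 38.5% → Bayview
Moderate: St. Luke's 22/45 = 48.9%, Bayview 53/88 = 60.2% → Bayview
Severe: St. Luke's 13/42 = 31.0%, Bayview 16/41 = 39.0% → Bayview
Overall: St. Luke's 137/278 = 49.3%, Bayview 137/297 = 46.1% → St. Luke's
Bayview wins each case group but St. Luke's wins overall — the comparison reverses. Bayview's patients skew toward critical, which has a lower base rate.

Yes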